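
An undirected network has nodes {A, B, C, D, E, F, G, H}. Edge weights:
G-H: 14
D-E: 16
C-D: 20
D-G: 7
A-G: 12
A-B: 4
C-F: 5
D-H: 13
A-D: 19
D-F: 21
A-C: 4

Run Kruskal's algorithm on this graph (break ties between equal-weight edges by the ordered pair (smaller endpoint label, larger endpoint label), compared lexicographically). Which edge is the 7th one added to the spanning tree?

Sort edges by weight, then run Kruskal:
A-B (4): add — endpoints in different components.
A-C (4): add — endpoints in different components.
C-F (5): add — endpoints in different components.
D-G (7): add — endpoints in different components.
A-G (12): add — endpoints in different components.
D-H (13): add — endpoints in different components.
G-H (14): skip — G and H already connected.
D-E (16): add — endpoints in different components.
The 7th edge added is D-E.

D-E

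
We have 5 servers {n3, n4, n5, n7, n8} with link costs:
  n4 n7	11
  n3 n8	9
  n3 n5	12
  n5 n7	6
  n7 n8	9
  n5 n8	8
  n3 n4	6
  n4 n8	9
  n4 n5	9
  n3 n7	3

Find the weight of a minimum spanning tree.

23

Grow the tree from n7 using Prim:
Step 1: cheapest edge leaving the tree is n3 n7 (3); add n3.
Step 2: cheapest edge leaving the tree is n3 n4 (6); add n4.
Step 3: cheapest edge leaving the tree is n5 n7 (6); add n5.
Step 4: cheapest edge leaving the tree is n5 n8 (8); add n8.
MST edges: n3 n7, n3 n4, n5 n7, n5 n8; total weight 3+6+6+8 = 23.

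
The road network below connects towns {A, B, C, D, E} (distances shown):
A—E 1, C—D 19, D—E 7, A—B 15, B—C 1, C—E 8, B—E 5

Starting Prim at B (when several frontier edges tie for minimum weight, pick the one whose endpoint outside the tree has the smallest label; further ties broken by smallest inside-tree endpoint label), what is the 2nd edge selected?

B-E

Grow the tree from B using Prim:
Step 1: frontier [B—C 1, B—E 5, A—B 15] → take B—C (1); add C.
Step 2: frontier [B—E 5, A—B 15, C—E 8, C—D 19] → take B—E (5); add E.
Step 3: frontier [A—B 15, C—D 19, A—E 1, D—E 7] → take A—E (1); add A.
Step 4: frontier [C—D 19, D—E 7] → take D—E (7); add D.
The 2nd edge added is B—E.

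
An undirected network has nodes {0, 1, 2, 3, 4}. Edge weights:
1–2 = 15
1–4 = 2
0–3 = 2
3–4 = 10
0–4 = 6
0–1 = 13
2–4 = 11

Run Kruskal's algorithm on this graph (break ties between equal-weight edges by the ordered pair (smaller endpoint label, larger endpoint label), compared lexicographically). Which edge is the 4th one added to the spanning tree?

2-4

Kruskal: consider edges lightest-first.
0–3 (2): add. Components now {0,3} {1} {2} {4}
1–4 (2): add. Components now {0,3} {1,4} {2}
0–4 (6): add. Components now {0,1,3,4} {2}
3–4 (10): skip — 3 and 4 already connected.
2–4 (11): add. Components now {0,1,2,3,4}
The 4th edge added is 2–4.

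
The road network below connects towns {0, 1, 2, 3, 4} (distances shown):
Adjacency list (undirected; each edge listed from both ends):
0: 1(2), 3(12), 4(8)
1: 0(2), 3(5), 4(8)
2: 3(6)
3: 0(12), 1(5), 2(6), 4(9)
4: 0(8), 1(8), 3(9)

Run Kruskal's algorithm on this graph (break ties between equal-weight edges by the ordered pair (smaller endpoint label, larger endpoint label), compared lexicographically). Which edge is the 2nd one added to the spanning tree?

1-3

Kruskal: consider edges lightest-first.
0 1 (2): add — endpoints in different components.
1 3 (5): add — endpoints in different components.
2 3 (6): add — endpoints in different components.
0 4 (8): add — endpoints in different components.
The 2nd edge added is 1 3.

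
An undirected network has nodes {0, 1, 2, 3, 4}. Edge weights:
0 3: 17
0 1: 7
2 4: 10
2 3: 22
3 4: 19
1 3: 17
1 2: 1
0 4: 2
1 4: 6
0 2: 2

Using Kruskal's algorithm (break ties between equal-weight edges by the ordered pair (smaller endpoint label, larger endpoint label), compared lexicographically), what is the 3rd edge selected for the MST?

Sort edges by weight, then run Kruskal:
1 2 (1): add. Components now {0} {1,2} {3} {4}
0 2 (2): add. Components now {0,1,2} {3} {4}
0 4 (2): add. Components now {0,1,2,4} {3}
1 4 (6): skip — 1 and 4 already connected.
0 1 (7): skip — 0 and 1 already connected.
2 4 (10): skip — 2 and 4 already connected.
0 3 (17): add. Components now {0,1,2,3,4}
The 3rd edge added is 0 4.

0-4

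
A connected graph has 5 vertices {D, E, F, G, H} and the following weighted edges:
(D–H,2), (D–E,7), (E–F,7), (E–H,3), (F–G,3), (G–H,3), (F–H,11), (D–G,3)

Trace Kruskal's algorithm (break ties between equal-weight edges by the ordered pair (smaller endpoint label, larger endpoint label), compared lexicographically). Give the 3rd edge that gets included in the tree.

Kruskal: consider edges lightest-first.
D–H (2): add. Components now {D,H} {E} {F} {G}
D–G (3): add. Components now {D,G,H} {E} {F}
E–H (3): add. Components now {D,E,G,H} {F}
F–G (3): add. Components now {D,E,F,G,H}
The 3rd edge added is E–H.

E-H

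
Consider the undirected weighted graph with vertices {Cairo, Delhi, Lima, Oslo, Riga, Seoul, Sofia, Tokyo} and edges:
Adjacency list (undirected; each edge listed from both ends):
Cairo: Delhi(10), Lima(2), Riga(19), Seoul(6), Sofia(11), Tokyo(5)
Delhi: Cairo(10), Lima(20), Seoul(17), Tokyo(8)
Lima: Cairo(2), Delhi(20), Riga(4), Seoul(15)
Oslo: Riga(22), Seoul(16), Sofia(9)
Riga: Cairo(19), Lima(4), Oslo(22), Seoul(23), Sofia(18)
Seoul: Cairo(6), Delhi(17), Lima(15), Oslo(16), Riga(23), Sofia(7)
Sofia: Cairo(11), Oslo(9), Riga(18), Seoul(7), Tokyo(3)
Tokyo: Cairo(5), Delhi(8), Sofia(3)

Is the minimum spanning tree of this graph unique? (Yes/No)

Sort edges by weight, then run Kruskal:
Cairo-Lima (2): add — endpoints in different components.
Sofia-Tokyo (3): add — endpoints in different components.
Lima-Riga (4): add — endpoints in different components.
Cairo-Tokyo (5): add — endpoints in different components.
Cairo-Seoul (6): add — endpoints in different components.
Seoul-Sofia (7): skip — Seoul and Sofia already connected.
Delhi-Tokyo (8): add — endpoints in different components.
Oslo-Sofia (9): add — endpoints in different components.
Every non-tree edge has weight strictly greater than the heaviest edge on the tree path between its endpoints, so the MST is unique.

Yes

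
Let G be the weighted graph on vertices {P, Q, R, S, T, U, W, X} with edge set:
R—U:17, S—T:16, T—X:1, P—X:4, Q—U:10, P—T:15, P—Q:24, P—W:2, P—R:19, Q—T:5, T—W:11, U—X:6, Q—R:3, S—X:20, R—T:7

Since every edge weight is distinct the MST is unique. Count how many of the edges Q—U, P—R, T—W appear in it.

Sort edges by weight, then run Kruskal:
T—X (1): add — endpoints in different components.
P—W (2): add — endpoints in different components.
Q—R (3): add — endpoints in different components.
P—X (4): add — endpoints in different components.
Q—T (5): add — endpoints in different components.
U—X (6): add — endpoints in different components.
R—T (7): skip — T and R already connected.
Q—U (10): skip — U and Q already connected.
T—W (11): skip — W and T already connected.
P—T (15): skip — T and P already connected.
S—T (16): add — endpoints in different components.
MST edge set: {T—X, P—W, Q—R, P—X, Q—T, U—X, S—T}.
Of the listed edges, {} are in the MST → 0.

0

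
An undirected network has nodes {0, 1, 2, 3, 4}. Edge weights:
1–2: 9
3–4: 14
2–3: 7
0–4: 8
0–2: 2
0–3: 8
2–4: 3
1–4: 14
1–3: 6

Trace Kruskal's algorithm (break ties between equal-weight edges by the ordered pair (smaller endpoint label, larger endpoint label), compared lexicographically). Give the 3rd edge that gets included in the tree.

1-3

Kruskal's algorithm — process edges by increasing weight (ties by edge label):
0–2 (2): add — endpoints in different components.
2–4 (3): add — endpoints in different components.
1–3 (6): add — endpoints in different components.
2–3 (7): add — endpoints in different components.
The 3rd edge added is 1–3.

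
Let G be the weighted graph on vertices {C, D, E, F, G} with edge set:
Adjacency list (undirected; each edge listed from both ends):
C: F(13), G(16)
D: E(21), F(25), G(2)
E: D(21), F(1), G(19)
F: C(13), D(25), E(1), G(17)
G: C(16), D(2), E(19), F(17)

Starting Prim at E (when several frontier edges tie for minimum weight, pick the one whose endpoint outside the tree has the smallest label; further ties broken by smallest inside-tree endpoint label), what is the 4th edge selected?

Grow the tree from E using Prim:
Step 1: cheapest edge leaving the tree is E-F (1); add F.
Step 2: cheapest edge leaving the tree is C-F (13); add C.
Step 3: cheapest edge leaving the tree is C-G (16); add G.
Step 4: cheapest edge leaving the tree is D-G (2); add D.
The 4th edge added is D-G.

D-G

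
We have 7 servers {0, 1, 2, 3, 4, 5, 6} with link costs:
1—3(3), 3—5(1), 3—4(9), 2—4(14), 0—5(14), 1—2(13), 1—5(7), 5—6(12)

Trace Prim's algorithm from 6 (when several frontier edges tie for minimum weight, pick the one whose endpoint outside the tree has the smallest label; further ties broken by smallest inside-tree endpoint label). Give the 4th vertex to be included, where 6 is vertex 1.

Prim, starting at 6.
Step 1: cheapest edge leaving the tree is 5—6 (12); add 5.
Step 2: cheapest edge leaving the tree is 3—5 (1); add 3.
Step 3: cheapest edge leaving the tree is 1—3 (3); add 1.
Step 4: cheapest edge leaving the tree is 3—4 (9); add 4.
Step 5: cheapest edge leaving the tree is 1—2 (13); add 2.
Step 6: cheapest edge leaving the tree is 0—5 (14); add 0.
Vertex order: 6, 5, 3, 1, 4, 2, 0. The 4th vertex is 1.

1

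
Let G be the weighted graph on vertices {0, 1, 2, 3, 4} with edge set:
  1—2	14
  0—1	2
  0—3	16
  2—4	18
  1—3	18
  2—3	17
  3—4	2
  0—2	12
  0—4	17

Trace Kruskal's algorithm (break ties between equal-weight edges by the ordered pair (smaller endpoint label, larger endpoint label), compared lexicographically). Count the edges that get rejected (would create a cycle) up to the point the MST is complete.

1

Kruskal: consider edges lightest-first.
0—1 (2): add. Components now {0,1} {2} {3} {4}
3—4 (2): add. Components now {0,1} {2} {3,4}
0—2 (12): add. Components now {0,1,2} {3,4}
1—2 (14): skip — 1 and 2 already connected.
0—3 (16): add. Components now {0,1,2,3,4}
Edges rejected before the tree was complete: 1.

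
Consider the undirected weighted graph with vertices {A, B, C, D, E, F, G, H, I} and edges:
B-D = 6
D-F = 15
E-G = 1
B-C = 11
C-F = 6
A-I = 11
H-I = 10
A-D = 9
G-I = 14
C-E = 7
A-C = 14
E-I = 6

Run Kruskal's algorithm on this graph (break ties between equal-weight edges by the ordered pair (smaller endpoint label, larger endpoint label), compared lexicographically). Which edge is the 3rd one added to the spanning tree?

Sort edges by weight, then run Kruskal:
E-G (1): add — endpoints in different components.
B-D (6): add — endpoints in different components.
C-F (6): add — endpoints in different components.
E-I (6): add — endpoints in different components.
C-E (7): add — endpoints in different components.
A-D (9): add — endpoints in different components.
H-I (10): add — endpoints in different components.
A-I (11): add — endpoints in different components.
The 3rd edge added is C-F.

C-F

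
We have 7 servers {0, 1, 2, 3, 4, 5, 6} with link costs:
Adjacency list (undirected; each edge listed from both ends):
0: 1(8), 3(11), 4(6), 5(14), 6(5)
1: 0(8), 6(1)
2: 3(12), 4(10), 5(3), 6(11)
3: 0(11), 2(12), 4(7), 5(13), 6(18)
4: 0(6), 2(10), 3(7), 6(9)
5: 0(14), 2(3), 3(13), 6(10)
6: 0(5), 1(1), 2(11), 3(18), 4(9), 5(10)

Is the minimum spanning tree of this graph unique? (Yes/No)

Kruskal: consider edges lightest-first.
1—6 (1): add — endpoints in different components.
2—5 (3): add — endpoints in different components.
0—6 (5): add — endpoints in different components.
0—4 (6): add — endpoints in different components.
3—4 (7): add — endpoints in different components.
0—1 (8): skip — 0 and 1 already connected.
4—6 (9): skip — 4 and 6 already connected.
2—4 (10): add — endpoints in different components.
Non-tree edge 5—6 has weight 10, equal to the heaviest edge on its tree cycle — swapping gives another MST of the same weight. Not unique.

No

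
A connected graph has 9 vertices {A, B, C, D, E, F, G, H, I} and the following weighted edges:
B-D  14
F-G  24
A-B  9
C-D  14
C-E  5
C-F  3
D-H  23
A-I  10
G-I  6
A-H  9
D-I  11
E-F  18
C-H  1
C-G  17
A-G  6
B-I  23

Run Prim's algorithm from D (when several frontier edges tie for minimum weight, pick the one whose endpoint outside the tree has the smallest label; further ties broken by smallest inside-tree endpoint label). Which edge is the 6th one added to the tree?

Grow the tree from D using Prim:
Step 1: cheapest edge leaving the tree is D-I (11); add I.
Step 2: cheapest edge leaving the tree is G-I (6); add G.
Step 3: cheapest edge leaving the tree is A-G (6); add A.
Step 4: cheapest edge leaving the tree is A-B (9); add B.
Step 5: cheapest edge leaving the tree is A-H (9); add H.
Step 6: cheapest edge leaving the tree is C-H (1); add C.
Step 7: cheapest edge leaving the tree is C-F (3); add F.
Step 8: cheapest edge leaving the tree is C-E (5); add E.
The 6th edge added is C-H.

C-H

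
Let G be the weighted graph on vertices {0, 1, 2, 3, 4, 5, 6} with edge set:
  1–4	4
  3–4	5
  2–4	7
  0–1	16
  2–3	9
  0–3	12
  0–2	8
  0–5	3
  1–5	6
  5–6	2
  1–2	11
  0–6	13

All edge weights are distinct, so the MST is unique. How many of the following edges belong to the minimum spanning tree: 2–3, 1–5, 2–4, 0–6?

Kruskal: consider edges lightest-first.
5–6 (2): add — endpoints in different components.
0–5 (3): add — endpoints in different components.
1–4 (4): add — endpoints in different components.
3–4 (5): add — endpoints in different components.
1–5 (6): add — endpoints in different components.
2–4 (7): add — endpoints in different components.
MST edge set: {5–6, 0–5, 1–4, 3–4, 1–5, 2–4}.
Of the listed edges, {1–5, 2–4} are in the MST → 2.

2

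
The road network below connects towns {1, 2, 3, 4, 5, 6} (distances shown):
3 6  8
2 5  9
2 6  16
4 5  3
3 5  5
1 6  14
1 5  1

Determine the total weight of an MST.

26

Sort edges by weight, then run Kruskal:
1 5 (1): add. Components now {1,5} {2} {3} {4} {6}
4 5 (3): add. Components now {1,4,5} {2} {3} {6}
3 5 (5): add. Components now {1,3,4,5} {2} {6}
3 6 (8): add. Components now {1,3,4,5,6} {2}
2 5 (9): add. Components now {1,2,3,4,5,6}
MST edges: 1 5, 4 5, 3 5, 3 6, 2 5; total weight 1+3+5+8+9 = 26.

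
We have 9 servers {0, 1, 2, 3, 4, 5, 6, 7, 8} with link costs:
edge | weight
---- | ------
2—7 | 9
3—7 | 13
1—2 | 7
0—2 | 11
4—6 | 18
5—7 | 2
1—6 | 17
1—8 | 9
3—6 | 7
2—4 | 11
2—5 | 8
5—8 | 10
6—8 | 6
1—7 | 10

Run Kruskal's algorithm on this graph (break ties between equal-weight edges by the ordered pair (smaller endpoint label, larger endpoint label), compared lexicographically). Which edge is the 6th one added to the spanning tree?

1-8

Kruskal: consider edges lightest-first.
5—7 (2): add — endpoints in different components.
6—8 (6): add — endpoints in different components.
1—2 (7): add — endpoints in different components.
3—6 (7): add — endpoints in different components.
2—5 (8): add — endpoints in different components.
1—8 (9): add — endpoints in different components.
2—7 (9): skip — 2 and 7 already connected.
1—7 (10): skip — 1 and 7 already connected.
5—8 (10): skip — 5 and 8 already connected.
0—2 (11): add — endpoints in different components.
2—4 (11): add — endpoints in different components.
The 6th edge added is 1—8.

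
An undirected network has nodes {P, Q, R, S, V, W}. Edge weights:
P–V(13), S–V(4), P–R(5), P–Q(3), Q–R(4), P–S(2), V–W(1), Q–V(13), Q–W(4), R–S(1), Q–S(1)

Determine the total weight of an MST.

Grow the tree from S using Prim:
Step 1: frontier [Q–S 1, R–S 1, P–S 2, S–V 4] → take Q–S (1); add Q.
Step 2: frontier [P–Q 3, Q–R 4, Q–W 4, Q–V 13, R–S 1, P–S 2, S–V 4] → take R–S (1); add R.
Step 3: frontier [P–Q 3, Q–W 4, Q–V 13, P–R 5, P–S 2, S–V 4] → take P–S (2); add P.
Step 4: frontier [P–V 13, Q–W 4, Q–V 13, S–V 4] → take S–V (4); add V.
Step 5: frontier [Q–W 4, V–W 1] → take V–W (1); add W.
MST edges: Q–S, R–S, P–S, S–V, V–W; total weight 1+1+2+4+1 = 9.

9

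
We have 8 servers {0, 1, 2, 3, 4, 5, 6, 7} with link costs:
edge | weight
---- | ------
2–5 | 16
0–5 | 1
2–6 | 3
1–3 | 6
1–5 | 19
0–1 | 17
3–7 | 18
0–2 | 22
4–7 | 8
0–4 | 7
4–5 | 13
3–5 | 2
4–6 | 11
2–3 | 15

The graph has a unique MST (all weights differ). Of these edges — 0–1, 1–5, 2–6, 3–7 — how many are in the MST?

Sort edges by weight, then run Kruskal:
0–5 (1): add — endpoints in different components.
3–5 (2): add — endpoints in different components.
2–6 (3): add — endpoints in different components.
1–3 (6): add — endpoints in different components.
0–4 (7): add — endpoints in different components.
4–7 (8): add — endpoints in different components.
4–6 (11): add — endpoints in different components.
MST edge set: {0–5, 3–5, 2–6, 1–3, 0–4, 4–7, 4–6}.
Of the listed edges, {2–6} are in the MST → 1.

1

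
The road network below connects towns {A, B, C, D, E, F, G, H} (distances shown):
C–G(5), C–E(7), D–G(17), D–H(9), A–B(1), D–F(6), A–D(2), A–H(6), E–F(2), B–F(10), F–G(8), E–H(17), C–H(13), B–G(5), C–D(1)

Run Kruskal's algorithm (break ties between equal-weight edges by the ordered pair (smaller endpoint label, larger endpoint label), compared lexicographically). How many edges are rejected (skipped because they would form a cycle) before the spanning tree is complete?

Sort edges by weight, then run Kruskal:
A–B (1): add — endpoints in different components.
C–D (1): add — endpoints in different components.
A–D (2): add — endpoints in different components.
E–F (2): add — endpoints in different components.
B–G (5): add — endpoints in different components.
C–G (5): skip — C and G already connected.
A–H (6): add — endpoints in different components.
D–F (6): add — endpoints in different components.
Edges rejected before the tree was complete: 1.

1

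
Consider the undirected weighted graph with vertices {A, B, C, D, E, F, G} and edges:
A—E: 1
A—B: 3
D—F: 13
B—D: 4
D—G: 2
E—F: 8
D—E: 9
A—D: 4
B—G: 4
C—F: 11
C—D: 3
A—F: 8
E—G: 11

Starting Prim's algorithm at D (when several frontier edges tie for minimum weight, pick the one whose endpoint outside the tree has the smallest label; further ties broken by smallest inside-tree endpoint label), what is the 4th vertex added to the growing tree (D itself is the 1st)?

Prim's algorithm from D:
Step 1: cheapest edge leaving the tree is D—G (2); add G.
Step 2: cheapest edge leaving the tree is C—D (3); add C.
Step 3: cheapest edge leaving the tree is A—D (4); add A.
Step 4: cheapest edge leaving the tree is A—E (1); add E.
Step 5: cheapest edge leaving the tree is A—B (3); add B.
Step 6: cheapest edge leaving the tree is A—F (8); add F.
Vertex order: D, G, C, A, E, B, F. The 4th vertex is A.

A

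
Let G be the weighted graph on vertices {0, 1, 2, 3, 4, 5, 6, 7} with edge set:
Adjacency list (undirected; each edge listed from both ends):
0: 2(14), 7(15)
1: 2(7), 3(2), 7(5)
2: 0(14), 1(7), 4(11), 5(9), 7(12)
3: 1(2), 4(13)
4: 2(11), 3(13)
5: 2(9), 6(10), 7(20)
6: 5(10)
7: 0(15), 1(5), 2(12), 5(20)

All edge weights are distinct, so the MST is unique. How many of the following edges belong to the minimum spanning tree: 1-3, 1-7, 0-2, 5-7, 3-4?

3

Kruskal: consider edges lightest-first.
1-3 (2): add — endpoints in different components.
1-7 (5): add — endpoints in different components.
1-2 (7): add — endpoints in different components.
2-5 (9): add — endpoints in different components.
5-6 (10): add — endpoints in different components.
2-4 (11): add — endpoints in different components.
2-7 (12): skip — 2 and 7 already connected.
3-4 (13): skip — 3 and 4 already connected.
0-2 (14): add — endpoints in different components.
MST edge set: {1-3, 1-7, 1-2, 2-5, 5-6, 2-4, 0-2}.
Of the listed edges, {1-3, 1-7, 0-2} are in the MST → 3.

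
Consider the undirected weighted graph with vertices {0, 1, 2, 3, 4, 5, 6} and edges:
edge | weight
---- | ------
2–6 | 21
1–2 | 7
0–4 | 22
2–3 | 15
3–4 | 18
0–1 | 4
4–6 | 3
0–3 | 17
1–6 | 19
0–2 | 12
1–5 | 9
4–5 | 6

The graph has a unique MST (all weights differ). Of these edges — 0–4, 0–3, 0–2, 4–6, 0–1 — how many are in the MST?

Kruskal: consider edges lightest-first.
4–6 (3): add. Components now {0} {1} {2} {3} {4,6} {5}
0–1 (4): add. Components now {0,1} {2} {3} {4,6} {5}
4–5 (6): add. Components now {0,1} {2} {3} {4,5,6}
1–2 (7): add. Components now {0,1,2} {3} {4,5,6}
1–5 (9): add. Components now {0,1,2,4,5,6} {3}
0–2 (12): skip — 0 and 2 already connected.
2–3 (15): add. Components now {0,1,2,3,4,5,6}
MST edge set: {4–6, 0–1, 4–5, 1–2, 1–5, 2–3}.
Of the listed edges, {4–6, 0–1} are in the MST → 2.

2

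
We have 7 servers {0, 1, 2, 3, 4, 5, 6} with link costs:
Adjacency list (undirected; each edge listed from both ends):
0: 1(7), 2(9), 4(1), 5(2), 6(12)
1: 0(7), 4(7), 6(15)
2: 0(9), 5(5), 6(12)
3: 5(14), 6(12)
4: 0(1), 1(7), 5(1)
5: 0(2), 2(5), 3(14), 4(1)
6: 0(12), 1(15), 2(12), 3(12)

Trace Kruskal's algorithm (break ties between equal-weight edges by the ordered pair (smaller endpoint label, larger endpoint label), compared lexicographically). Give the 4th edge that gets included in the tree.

Sort edges by weight, then run Kruskal:
0–4 (1): add. Components now {0,4} {1} {2} {3} {5} {6}
4–5 (1): add. Components now {0,4,5} {1} {2} {3} {6}
0–5 (2): skip — 0 and 5 already connected.
2–5 (5): add. Components now {0,2,4,5} {1} {3} {6}
0–1 (7): add. Components now {0,1,2,4,5} {3} {6}
1–4 (7): skip — 1 and 4 already connected.
0–2 (9): skip — 0 and 2 already connected.
0–6 (12): add. Components now {0,1,2,4,5,6} {3}
2–6 (12): skip — 2 and 6 already connected.
3–6 (12): add. Components now {0,1,2,3,4,5,6}
The 4th edge added is 0–1.

0-1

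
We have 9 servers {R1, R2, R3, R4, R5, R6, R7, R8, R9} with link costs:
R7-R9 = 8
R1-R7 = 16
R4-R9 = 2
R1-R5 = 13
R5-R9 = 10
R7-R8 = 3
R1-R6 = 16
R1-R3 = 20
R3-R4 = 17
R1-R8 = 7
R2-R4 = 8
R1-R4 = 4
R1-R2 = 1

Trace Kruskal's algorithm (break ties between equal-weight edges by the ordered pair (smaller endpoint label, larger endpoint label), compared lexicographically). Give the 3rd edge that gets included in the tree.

Kruskal's algorithm — process edges by increasing weight (ties by edge label):
R1-R2 (1): add — endpoints in different components.
R4-R9 (2): add — endpoints in different components.
R7-R8 (3): add — endpoints in different components.
R1-R4 (4): add — endpoints in different components.
R1-R8 (7): add — endpoints in different components.
R2-R4 (8): skip — R4 and R2 already connected.
R7-R9 (8): skip — R7 and R9 already connected.
R5-R9 (10): add — endpoints in different components.
R1-R5 (13): skip — R1 and R5 already connected.
R1-R6 (16): add — endpoints in different components.
R1-R7 (16): skip — R7 and R1 already connected.
R3-R4 (17): add — endpoints in different components.
The 3rd edge added is R7-R8.

R7-R8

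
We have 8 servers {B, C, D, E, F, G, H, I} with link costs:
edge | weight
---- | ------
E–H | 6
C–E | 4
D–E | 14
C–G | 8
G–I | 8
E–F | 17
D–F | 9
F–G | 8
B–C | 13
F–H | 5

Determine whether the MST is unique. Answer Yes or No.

No

Sort edges by weight, then run Kruskal:
C–E (4): add — endpoints in different components.
F–H (5): add — endpoints in different components.
E–H (6): add — endpoints in different components.
C–G (8): add — endpoints in different components.
F–G (8): skip — F and G already connected.
G–I (8): add — endpoints in different components.
D–F (9): add — endpoints in different components.
B–C (13): add — endpoints in different components.
Non-tree edge F–G has weight 8, equal to the heaviest edge on its tree cycle — swapping gives another MST of the same weight. Not unique.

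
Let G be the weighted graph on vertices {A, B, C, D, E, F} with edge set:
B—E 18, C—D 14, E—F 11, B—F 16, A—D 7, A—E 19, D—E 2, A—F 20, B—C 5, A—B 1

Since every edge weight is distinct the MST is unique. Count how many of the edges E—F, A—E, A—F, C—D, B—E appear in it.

1

Sort edges by weight, then run Kruskal:
A—B (1): add — endpoints in different components.
D—E (2): add — endpoints in different components.
B—C (5): add — endpoints in different components.
A—D (7): add — endpoints in different components.
E—F (11): add — endpoints in different components.
MST edge set: {A—B, D—E, B—C, A—D, E—F}.
Of the listed edges, {E—F} are in the MST → 1.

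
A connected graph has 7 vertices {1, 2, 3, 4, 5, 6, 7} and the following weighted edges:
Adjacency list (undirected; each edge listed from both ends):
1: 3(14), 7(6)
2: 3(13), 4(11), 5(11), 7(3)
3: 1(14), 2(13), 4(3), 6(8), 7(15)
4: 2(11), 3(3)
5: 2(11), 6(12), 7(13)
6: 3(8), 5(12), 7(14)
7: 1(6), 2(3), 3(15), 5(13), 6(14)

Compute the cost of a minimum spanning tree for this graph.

42

Prim, starting at 2.
Step 1: frontier [2-7 3, 2-4 11, 2-5 11, 2-3 13] → take 2-7 (3); add 7.
Step 2: frontier [2-4 11, 2-5 11, 2-3 13, 1-7 6, 5-7 13, 6-7 14, 3-7 15] → take 1-7 (6); add 1.
Step 3: frontier [1-3 14, 2-4 11, 2-5 11, 2-3 13, 5-7 13, 6-7 14, 3-7 15] → take 2-4 (11); add 4.
Step 4: frontier [1-3 14, 2-5 11, 2-3 13, 3-4 3, 5-7 13, 6-7 14, 3-7 15] → take 3-4 (3); add 3.
Step 5: frontier [2-5 11, 3-6 8, 5-7 13, 6-7 14] → take 3-6 (8); add 6.
Step 6: frontier [2-5 11, 5-6 12, 5-7 13] → take 2-5 (11); add 5.
MST edges: 2-7, 1-7, 2-4, 3-4, 3-6, 2-5; total weight 3+6+11+3+8+11 = 42.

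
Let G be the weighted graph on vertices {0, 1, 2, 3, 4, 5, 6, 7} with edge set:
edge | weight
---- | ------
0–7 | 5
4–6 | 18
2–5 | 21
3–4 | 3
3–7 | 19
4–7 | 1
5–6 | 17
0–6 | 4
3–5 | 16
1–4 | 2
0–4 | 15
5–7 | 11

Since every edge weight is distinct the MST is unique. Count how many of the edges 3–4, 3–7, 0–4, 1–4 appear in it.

2

Sort edges by weight, then run Kruskal:
4–7 (1): add — endpoints in different components.
1–4 (2): add — endpoints in different components.
3–4 (3): add — endpoints in different components.
0–6 (4): add — endpoints in different components.
0–7 (5): add — endpoints in different components.
5–7 (11): add — endpoints in different components.
0–4 (15): skip — 0 and 4 already connected.
3–5 (16): skip — 3 and 5 already connected.
5–6 (17): skip — 5 and 6 already connected.
4–6 (18): skip — 4 and 6 already connected.
3–7 (19): skip — 3 and 7 already connected.
2–5 (21): add — endpoints in different components.
MST edge set: {4–7, 1–4, 3–4, 0–6, 0–7, 5–7, 2–5}.
Of the listed edges, {3–4, 1–4} are in the MST → 2.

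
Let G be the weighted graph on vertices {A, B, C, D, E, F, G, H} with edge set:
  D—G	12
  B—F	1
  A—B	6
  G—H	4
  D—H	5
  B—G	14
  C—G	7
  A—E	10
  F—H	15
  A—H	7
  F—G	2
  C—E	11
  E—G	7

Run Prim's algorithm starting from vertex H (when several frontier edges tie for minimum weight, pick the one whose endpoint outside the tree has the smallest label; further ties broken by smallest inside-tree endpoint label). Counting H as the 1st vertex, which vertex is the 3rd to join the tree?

F

Grow the tree from H using Prim:
Step 1: frontier [G—H 4, D—H 5, A—H 7, F—H 15] → take G—H (4); add G.
Step 2: frontier [F—G 2, C—G 7, E—G 7, D—G 12, B—G 14, D—H 5, A—H 7, F—H 15] → take F—G (2); add F.
Step 3: frontier [B—F 1, C—G 7, E—G 7, D—G 12, B—G 14, D—H 5, A—H 7] → take B—F (1); add B.
Step 4: frontier [A—B 6, C—G 7, E—G 7, D—G 12, D—H 5, A—H 7] → take D—H (5); add D.
Step 5: frontier [A—B 6, C—G 7, E—G 7, A—H 7] → take A—B (6); add A.
Step 6: frontier [A—E 10, C—G 7, E—G 7] → take C—G (7); add C.
Step 7: frontier [A—E 10, C—E 11, E—G 7] → take E—G (7); add E.
Vertex order: H, G, F, B, D, A, C, E. The 3rd vertex is F.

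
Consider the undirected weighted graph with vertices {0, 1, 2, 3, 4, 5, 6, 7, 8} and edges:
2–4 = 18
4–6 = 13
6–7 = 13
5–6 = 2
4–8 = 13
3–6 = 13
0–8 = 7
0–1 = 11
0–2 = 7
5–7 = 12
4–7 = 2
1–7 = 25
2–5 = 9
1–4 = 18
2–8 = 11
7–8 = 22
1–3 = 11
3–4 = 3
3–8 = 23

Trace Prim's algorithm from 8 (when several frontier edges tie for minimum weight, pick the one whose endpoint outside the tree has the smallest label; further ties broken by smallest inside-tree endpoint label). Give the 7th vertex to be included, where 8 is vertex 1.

3

Prim's algorithm from 8:
Step 1: cheapest edge leaving the tree is 0–8 (7); add 0.
Step 2: cheapest edge leaving the tree is 0–2 (7); add 2.
Step 3: cheapest edge leaving the tree is 2–5 (9); add 5.
Step 4: cheapest edge leaving the tree is 5–6 (2); add 6.
Step 5: cheapest edge leaving the tree is 0–1 (11); add 1.
Step 6: cheapest edge leaving the tree is 1–3 (11); add 3.
Step 7: cheapest edge leaving the tree is 3–4 (3); add 4.
Step 8: cheapest edge leaving the tree is 4–7 (2); add 7.
Vertex order: 8, 0, 2, 5, 6, 1, 3, 4, 7. The 7th vertex is 3.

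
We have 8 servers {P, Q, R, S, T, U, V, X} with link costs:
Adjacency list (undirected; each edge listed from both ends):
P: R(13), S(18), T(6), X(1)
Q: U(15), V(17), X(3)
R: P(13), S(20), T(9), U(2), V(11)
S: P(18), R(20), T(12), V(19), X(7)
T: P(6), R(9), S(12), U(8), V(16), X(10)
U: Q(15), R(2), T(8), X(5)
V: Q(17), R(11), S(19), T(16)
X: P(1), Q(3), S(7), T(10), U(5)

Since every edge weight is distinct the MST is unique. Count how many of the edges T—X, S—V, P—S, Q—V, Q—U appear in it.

0

Sort edges by weight, then run Kruskal:
P—X (1): add — endpoints in different components.
R—U (2): add — endpoints in different components.
Q—X (3): add — endpoints in different components.
U—X (5): add — endpoints in different components.
P—T (6): add — endpoints in different components.
S—X (7): add — endpoints in different components.
T—U (8): skip — T and U already connected.
R—T (9): skip — T and R already connected.
T—X (10): skip — X and T already connected.
R—V (11): add — endpoints in different components.
MST edge set: {P—X, R—U, Q—X, U—X, P—T, S—X, R—V}.
Of the listed edges, {} are in the MST → 0.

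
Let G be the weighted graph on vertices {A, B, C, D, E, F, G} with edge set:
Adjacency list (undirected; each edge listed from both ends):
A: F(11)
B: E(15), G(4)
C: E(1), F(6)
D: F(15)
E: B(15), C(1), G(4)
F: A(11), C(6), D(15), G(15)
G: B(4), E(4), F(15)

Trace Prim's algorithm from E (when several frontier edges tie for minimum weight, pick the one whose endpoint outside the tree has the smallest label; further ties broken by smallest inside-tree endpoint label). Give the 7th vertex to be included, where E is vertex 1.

D

Prim, starting at E.
Step 1: frontier [C E 1, E G 4, B E 15] → take C E (1); add C.
Step 2: frontier [C F 6, E G 4, B E 15] → take E G (4); add G.
Step 3: frontier [C F 6, B E 15, B G 4, F G 15] → take B G (4); add B.
Step 4: frontier [C F 6, F G 15] → take C F (6); add F.
Step 5: frontier [A F 11, D F 15] → take A F (11); add A.
Step 6: frontier [D F 15] → take D F (15); add D.
Vertex order: E, C, G, B, F, A, D. The 7th vertex is D.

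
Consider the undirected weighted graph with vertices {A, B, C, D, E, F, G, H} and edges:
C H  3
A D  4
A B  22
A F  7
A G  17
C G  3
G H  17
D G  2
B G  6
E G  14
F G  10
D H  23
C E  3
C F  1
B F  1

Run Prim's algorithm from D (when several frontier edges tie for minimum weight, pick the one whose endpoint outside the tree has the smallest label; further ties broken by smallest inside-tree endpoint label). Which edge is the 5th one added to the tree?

C-E

Prim's algorithm from D:
Step 1: cheapest edge leaving the tree is D G (2); add G.
Step 2: cheapest edge leaving the tree is C G (3); add C.
Step 3: cheapest edge leaving the tree is C F (1); add F.
Step 4: cheapest edge leaving the tree is B F (1); add B.
Step 5: cheapest edge leaving the tree is C E (3); add E.
Step 6: cheapest edge leaving the tree is C H (3); add H.
Step 7: cheapest edge leaving the tree is A D (4); add A.
The 5th edge added is C E.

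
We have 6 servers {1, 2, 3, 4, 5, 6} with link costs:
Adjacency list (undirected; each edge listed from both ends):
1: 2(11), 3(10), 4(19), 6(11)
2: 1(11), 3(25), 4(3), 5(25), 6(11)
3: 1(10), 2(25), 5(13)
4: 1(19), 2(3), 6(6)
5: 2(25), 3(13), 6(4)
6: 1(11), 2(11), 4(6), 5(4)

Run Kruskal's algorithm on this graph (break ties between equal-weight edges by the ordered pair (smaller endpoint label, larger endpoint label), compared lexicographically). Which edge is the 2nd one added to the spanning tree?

Kruskal: consider edges lightest-first.
2 4 (3): add. Components now {1} {2,4} {3} {5} {6}
5 6 (4): add. Components now {1} {2,4} {3} {5,6}
4 6 (6): add. Components now {1} {2,4,5,6} {3}
1 3 (10): add. Components now {1,3} {2,4,5,6}
1 2 (11): add. Components now {1,2,3,4,5,6}
The 2nd edge added is 5 6.

5-6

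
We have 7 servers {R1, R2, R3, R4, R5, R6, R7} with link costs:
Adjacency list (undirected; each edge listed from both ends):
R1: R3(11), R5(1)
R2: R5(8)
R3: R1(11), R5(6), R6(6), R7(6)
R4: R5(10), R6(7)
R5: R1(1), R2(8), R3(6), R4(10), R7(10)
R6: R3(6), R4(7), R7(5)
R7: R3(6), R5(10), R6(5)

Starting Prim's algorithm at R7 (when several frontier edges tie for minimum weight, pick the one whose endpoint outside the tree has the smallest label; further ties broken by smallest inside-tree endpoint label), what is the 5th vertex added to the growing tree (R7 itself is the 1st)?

R1

Prim's algorithm from R7:
Step 1: frontier [R6—R7 5, R3—R7 6, R5—R7 10] → take R6—R7 (5); add R6.
Step 2: frontier [R3—R6 6, R4—R6 7, R3—R7 6, R5—R7 10] → take R3—R6 (6); add R3.
Step 3: frontier [R3—R5 6, R1—R3 11, R4—R6 7, R5—R7 10] → take R3—R5 (6); add R5.
Step 4: frontier [R1—R3 11, R1—R5 1, R2—R5 8, R4—R5 10, R4—R6 7] → take R1—R5 (1); add R1.
Step 5: frontier [R2—R5 8, R4—R5 10, R4—R6 7] → take R4—R6 (7); add R4.
Step 6: frontier [R2—R5 8] → take R2—R5 (8); add R2.
Vertex order: R7, R6, R3, R5, R1, R4, R2. The 5th vertex is R1.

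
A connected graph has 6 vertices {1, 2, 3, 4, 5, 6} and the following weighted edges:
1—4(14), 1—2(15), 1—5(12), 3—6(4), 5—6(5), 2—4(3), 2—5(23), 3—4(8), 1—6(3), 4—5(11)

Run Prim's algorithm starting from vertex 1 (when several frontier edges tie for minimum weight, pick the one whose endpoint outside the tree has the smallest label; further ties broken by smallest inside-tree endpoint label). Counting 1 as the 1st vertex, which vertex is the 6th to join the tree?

2

Prim, starting at 1.
Step 1: frontier [1—6 3, 1—5 12, 1—4 14, 1—2 15] → take 1—6 (3); add 6.
Step 2: frontier [1—5 12, 1—4 14, 1—2 15, 3—6 4, 5—6 5] → take 3—6 (4); add 3.
Step 3: frontier [1—5 12, 1—4 14, 1—2 15, 3—4 8, 5—6 5] → take 5—6 (5); add 5.
Step 4: frontier [1—4 14, 1—2 15, 3—4 8, 4—5 11, 2—5 23] → take 3—4 (8); add 4.
Step 5: frontier [1—2 15, 2—4 3, 2—5 23] → take 2—4 (3); add 2.
Vertex order: 1, 6, 3, 5, 4, 2. The 6th vertex is 2.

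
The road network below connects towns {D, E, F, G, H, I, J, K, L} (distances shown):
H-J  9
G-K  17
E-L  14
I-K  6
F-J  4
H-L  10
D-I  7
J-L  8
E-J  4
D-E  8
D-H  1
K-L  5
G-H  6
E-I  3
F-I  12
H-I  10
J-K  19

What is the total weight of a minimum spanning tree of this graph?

Prim's algorithm from I:
Step 1: cheapest edge leaving the tree is E-I (3); add E.
Step 2: cheapest edge leaving the tree is E-J (4); add J.
Step 3: cheapest edge leaving the tree is F-J (4); add F.
Step 4: cheapest edge leaving the tree is I-K (6); add K.
Step 5: cheapest edge leaving the tree is K-L (5); add L.
Step 6: cheapest edge leaving the tree is D-I (7); add D.
Step 7: cheapest edge leaving the tree is D-H (1); add H.
Step 8: cheapest edge leaving the tree is G-H (6); add G.
MST edges: E-I, E-J, F-J, I-K, K-L, D-I, D-H, G-H; total weight 3+4+4+6+5+7+1+6 = 36.

36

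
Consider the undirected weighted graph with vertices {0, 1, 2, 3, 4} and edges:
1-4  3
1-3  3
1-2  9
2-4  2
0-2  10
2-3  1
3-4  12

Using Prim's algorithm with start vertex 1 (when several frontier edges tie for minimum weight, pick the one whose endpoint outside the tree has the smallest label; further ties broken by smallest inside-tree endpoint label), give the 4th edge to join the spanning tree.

0-2

Prim's algorithm from 1:
Step 1: frontier [1-3 3, 1-4 3, 1-2 9] → take 1-3 (3); add 3.
Step 2: frontier [1-4 3, 1-2 9, 2-3 1, 3-4 12] → take 2-3 (1); add 2.
Step 3: frontier [1-4 3, 2-4 2, 0-2 10, 3-4 12] → take 2-4 (2); add 4.
Step 4: frontier [0-2 10] → take 0-2 (10); add 0.
The 4th edge added is 0-2.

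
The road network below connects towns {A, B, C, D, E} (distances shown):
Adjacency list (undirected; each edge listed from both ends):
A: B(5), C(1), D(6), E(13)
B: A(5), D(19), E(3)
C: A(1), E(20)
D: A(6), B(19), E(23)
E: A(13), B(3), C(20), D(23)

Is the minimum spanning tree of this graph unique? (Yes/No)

Yes

Kruskal: consider edges lightest-first.
A C (1): add — endpoints in different components.
B E (3): add — endpoints in different components.
A B (5): add — endpoints in different components.
A D (6): add — endpoints in different components.
Every non-tree edge has weight strictly greater than the heaviest edge on the tree path between its endpoints, so the MST is unique.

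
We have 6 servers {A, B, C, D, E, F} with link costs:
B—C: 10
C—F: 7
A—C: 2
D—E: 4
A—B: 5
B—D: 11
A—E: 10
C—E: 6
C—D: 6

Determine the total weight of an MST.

Grow the tree from D using Prim:
Step 1: frontier [D—E 4, C—D 6, B—D 11] → take D—E (4); add E.
Step 2: frontier [C—D 6, B—D 11, C—E 6, A—E 10] → take C—D (6); add C.
Step 3: frontier [A—C 2, C—F 7, B—C 10, B—D 11, A—E 10] → take A—C (2); add A.
Step 4: frontier [A—B 5, C—F 7, B—C 10, B—D 11] → take A—B (5); add B.
Step 5: frontier [C—F 7] → take C—F (7); add F.
MST edges: D—E, C—D, A—C, A—B, C—F; total weight 4+6+2+5+7 = 24.

24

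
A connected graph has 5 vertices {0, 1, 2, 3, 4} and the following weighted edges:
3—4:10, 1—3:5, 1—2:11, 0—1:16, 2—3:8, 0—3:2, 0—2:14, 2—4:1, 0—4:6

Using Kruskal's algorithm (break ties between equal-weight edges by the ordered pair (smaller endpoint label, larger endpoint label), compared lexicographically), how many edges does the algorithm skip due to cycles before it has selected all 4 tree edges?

0

Sort edges by weight, then run Kruskal:
2—4 (1): add. Components now {0} {1} {2,4} {3}
0—3 (2): add. Components now {0,3} {1} {2,4}
1—3 (5): add. Components now {0,1,3} {2,4}
0—4 (6): add. Components now {0,1,2,3,4}
Edges rejected before the tree was complete: 0.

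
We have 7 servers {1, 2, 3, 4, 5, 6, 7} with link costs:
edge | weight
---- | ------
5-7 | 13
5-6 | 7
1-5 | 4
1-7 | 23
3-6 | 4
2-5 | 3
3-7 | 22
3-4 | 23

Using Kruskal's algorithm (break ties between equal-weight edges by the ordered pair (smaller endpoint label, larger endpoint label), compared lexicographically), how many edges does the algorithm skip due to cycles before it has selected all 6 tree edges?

Kruskal's algorithm — process edges by increasing weight (ties by edge label):
2-5 (3): add — endpoints in different components.
1-5 (4): add — endpoints in different components.
3-6 (4): add — endpoints in different components.
5-6 (7): add — endpoints in different components.
5-7 (13): add — endpoints in different components.
3-7 (22): skip — 3 and 7 already connected.
1-7 (23): skip — 1 and 7 already connected.
3-4 (23): add — endpoints in different components.
Edges rejected before the tree was complete: 2.

2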